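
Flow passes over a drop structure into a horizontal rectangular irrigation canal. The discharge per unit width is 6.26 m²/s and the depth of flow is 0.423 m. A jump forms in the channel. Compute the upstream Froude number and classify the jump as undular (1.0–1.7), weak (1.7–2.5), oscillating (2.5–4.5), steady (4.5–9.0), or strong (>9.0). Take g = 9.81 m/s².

Fr₁ = 7.26; steady jump

V₁ = q/y₁ = 6.26/0.423 = 14.8 m/s. Fr₁ = V₁/√(g·y₁) = 14.8/√(9.81×0.423) = 7.26.
Fr₁ = 7.26 lies in the steady range.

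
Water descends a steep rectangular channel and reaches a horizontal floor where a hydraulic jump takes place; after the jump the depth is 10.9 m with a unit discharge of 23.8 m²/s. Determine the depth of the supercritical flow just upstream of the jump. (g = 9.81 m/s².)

V₂ = q/y₂ = 23.8/10.9 = 2.18 m/s; Fr₂ = V₂/√(g·y₂) = 0.211.
From the momentum equation (using Fr₂), y₁/y₂ = ½[√(1 + 8Fr₂²) − 1] = ½[√1.357 − 1] = 0.0824.
y₁ = 0.0824 × 10.9 = 0.898 m.

y₁ = 0.898 m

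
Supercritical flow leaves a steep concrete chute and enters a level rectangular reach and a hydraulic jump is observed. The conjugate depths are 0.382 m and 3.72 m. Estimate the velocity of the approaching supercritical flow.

For a rectangular channel the momentum equation gives q² = ½·g·y₁·y₂·(y₁ + y₂) = ½×9.81×0.382×3.72×4.10 = 28.6.
q = √28.6 = 5.35 m²/s.
V₁ = q/y₁ = 5.35/0.382 = 14.0 m/s.

V₁ = 14.0 m/s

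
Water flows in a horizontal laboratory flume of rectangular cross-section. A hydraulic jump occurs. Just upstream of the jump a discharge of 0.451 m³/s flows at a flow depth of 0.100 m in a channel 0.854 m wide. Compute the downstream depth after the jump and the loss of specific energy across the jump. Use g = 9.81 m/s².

q = Q/b = 0.451/0.854 = 0.528 m²/s; V₁ = q/y₁ = 5.28 m/s. Fr₁ = V₁/√(g·y₁) = 5.33.
From the momentum equation for a rectangular channel, y₂/y₁ = ½[√(1 + 8Fr₁²) − 1] = ½[√228.4 − 1] = 7.06.
y₂ = 7.06 × 0.100 = 0.706 m.
V₂ = q/y₂ = 0.528/0.706 = 0.748 m/s. E₁ = y₁ + V₁²/2g = 1.52 m; E₂ = y₂ + V₂²/2g = 0.734 m. ΔE = E₁ − E₂ = 0.787 m.

y₂ = 0.706 m; ΔE = 0.787 m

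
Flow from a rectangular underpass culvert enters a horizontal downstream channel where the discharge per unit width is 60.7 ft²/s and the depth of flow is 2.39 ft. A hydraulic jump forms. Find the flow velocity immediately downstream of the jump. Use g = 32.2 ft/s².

V₁ = q/y₁ = 60.7/2.39 = 25.4 ft/s. Fr₁ = V₁/√(g·y₁) = 25.4/√(32.2×2.39) = 2.90.
Conjugate-depth relation: y₂/y₁ = ½[√(1 + 8Fr₁²) − 1] = ½[√68.05 − 1] = 3.62.
y₂ = 3.62 × 2.39 = 8.66 ft.
V₂ = q/y₂ = 60.7/8.66 = 7.01 ft/s.

V₂ = 7.01 ft/s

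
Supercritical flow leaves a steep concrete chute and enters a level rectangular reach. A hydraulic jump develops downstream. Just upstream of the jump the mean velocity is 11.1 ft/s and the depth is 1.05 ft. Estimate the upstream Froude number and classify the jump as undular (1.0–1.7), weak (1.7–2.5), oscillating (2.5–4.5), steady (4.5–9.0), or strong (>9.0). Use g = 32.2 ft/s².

Fr₁ = 1.91; weak jump

Fr₁ = V₁/√(g·y₁) = 11.1/√(32.2×1.05) = 1.91.
Fr₁ = 1.91 lies in the weak range.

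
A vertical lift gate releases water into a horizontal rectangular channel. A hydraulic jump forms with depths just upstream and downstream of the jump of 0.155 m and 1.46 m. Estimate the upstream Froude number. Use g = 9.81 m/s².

For a rectangular channel the momentum equation gives q² = ½·g·y₁·y₂·(y₁ + y₂) = ½×9.81×0.155×1.46×1.61 = 1.79.
q = √1.79 = 1.34 m²/s.
V₁ = q/y₁ = 8.64 m/s; Fr₁ = V₁/√(g·y₁) = 7.01.

Fr₁ = 7.01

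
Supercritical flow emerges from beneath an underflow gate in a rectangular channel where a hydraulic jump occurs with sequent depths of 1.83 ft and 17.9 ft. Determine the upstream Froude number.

For a rectangular channel the momentum equation gives q² = ½·g·y₁·y₂·(y₁ + y₂) = ½×32.2×1.83×17.9×19.7 = 10405.
q = √10405 = 102 ft²/s.
V₁ = q/y₁ = 55.7 ft/s; Fr₁ = V₁/√(g·y₁) = 7.26.

Fr₁ = 7.26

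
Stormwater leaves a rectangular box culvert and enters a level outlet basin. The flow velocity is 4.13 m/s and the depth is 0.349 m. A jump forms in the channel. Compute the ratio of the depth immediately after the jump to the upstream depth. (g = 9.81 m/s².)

y₂/y₁ = 2.70

Fr₁ = V₁/√(g·y₁) = 4.13/√(9.81×0.349) = 2.23.
From the momentum equation for a rectangular channel, y₂/y₁ = ½[√(1 + 8Fr₁²) − 1] = ½[√40.86 − 1] = 2.70.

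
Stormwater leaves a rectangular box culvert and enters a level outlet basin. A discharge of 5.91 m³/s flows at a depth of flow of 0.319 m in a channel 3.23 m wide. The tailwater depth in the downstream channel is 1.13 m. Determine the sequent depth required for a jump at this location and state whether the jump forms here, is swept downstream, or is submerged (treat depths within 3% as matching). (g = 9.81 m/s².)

y₂ = 1.31 m; the jump is swept downstream

q = Q/b = 5.91/3.23 = 1.83 m²/s; V₁ = q/y₁ = 5.74 m/s. Fr₁ = V₁/√(g·y₁) = 3.24.
From the momentum equation for a rectangular channel, y₂/y₁ = ½[√(1 + 8Fr₁²) − 1] = ½[√85.10 − 1] = 4.11.
y₂ = 4.11 × 0.319 = 1.31 m.
Tailwater y_tw = 1.13 m: y_tw < y₂, so the jump is swept downstream.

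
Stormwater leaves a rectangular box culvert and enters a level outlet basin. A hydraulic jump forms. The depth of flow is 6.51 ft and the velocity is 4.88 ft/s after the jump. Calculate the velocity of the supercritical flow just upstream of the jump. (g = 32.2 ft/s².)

V₁ = 25.6 ft/s

Fr₂ = V₂/√(g·y₂) = 4.88/√(32.2×6.51) = 0.337.
From the momentum equation (using Fr₂), y₁/y₂ = ½[√(1 + 8Fr₂²) − 1] = ½[√1.909 − 1] = 0.191.
y₁ = 0.191 × 6.51 = 1.24 ft.
V₁ = q/y₁ = 31.8/1.24 = 25.6 ft/s.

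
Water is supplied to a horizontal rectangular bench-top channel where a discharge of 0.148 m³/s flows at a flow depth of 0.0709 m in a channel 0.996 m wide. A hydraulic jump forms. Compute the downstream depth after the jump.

q = Q/b = 0.148/0.996 = 0.149 m²/s; V₁ = q/y₁ = 2.10 m/s. Fr₁ = V₁/√(g·y₁) = 2.51.
Conjugate-depth relation: y₂/y₁ = ½[√(1 + 8Fr₁²) − 1] = ½[√51.52 − 1] = 3.09.
y₂ = 3.09 × 0.0709 = 0.219 m.

y₂ = 0.219 m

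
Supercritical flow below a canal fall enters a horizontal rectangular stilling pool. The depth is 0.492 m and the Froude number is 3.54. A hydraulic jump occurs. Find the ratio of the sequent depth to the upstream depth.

Fr₁ = 3.54 (given).
Conjugate-depth relation: y₂/y₁ = ½[√(1 + 8Fr₁²) − 1] = ½[√101.3 − 1] = 4.53.

y₂/y₁ = 4.53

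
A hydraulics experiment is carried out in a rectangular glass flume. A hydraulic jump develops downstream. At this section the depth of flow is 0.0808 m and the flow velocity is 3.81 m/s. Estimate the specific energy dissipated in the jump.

ΔE = 0.347 m

Fr₁ = V₁/√(g·y₁) = 3.81/√(9.81×0.0808) = 4.28.
By Bélanger, y₂/y₁ = ½[√(1 + 8Fr₁²) − 1] = ½[√147.5 − 1] = 5.57.
y₂ = 5.57 × 0.0808 = 0.450 m.
q = V₁·y₁ = 3.81 × 0.0808 = 0.308 m²/s. V₂ = q/y₂ = 0.308/0.450 = 0.684 m/s. E₁ = y₁ + V₁²/2g = 0.821 m; E₂ = y₂ + V₂²/2g = 0.474 m. ΔE = E₁ − E₂ = 0.347 m.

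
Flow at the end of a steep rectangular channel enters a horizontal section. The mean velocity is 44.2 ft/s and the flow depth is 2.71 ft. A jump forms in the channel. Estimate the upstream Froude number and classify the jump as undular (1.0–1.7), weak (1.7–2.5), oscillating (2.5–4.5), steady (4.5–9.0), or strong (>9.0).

Fr₁ = 4.73; steady jump

Fr₁ = V₁/√(g·y₁) = 44.2/√(32.2×2.71) = 4.73.
Fr₁ = 4.73 lies in the steady range.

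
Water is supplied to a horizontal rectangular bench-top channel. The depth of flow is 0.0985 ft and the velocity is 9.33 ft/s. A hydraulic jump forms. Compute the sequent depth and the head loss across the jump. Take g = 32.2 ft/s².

y₂ = 0.682 ft; ΔE = 0.740 ft

Fr₁ = V₁/√(g·y₁) = 9.33/√(32.2×0.0985) = 5.24.
Sequent-depth ratio: y₂/y₁ = ½[√(1 + 8Fr₁²) − 1] = ½[√220.6 − 1] = 6.93.
y₂ = 6.93 × 0.0985 = 0.682 ft.
Head loss: ΔE = (y₂ − y₁)³/(4y₁y₂) = (0.682 − 0.0985)³/(4×0.0985×0.682) = 0.199/0.269 = 0.740 ft.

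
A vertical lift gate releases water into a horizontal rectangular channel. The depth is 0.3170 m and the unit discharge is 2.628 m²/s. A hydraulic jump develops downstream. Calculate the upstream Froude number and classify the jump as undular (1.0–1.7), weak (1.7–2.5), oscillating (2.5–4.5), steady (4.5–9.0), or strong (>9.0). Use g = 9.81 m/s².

V₁ = q/y₁ = 2.628/0.3170 = 8.290 m/s. Fr₁ = V₁/√(g·y₁) = 8.290/√(9.81×0.3170) = 4.701.
Fr₁ = 4.701 lies in the steady range.

Fr₁ = 4.701; steady jump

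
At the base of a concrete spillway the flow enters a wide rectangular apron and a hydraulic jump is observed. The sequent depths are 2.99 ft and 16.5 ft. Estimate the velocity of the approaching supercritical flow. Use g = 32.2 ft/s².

V₁ = 41.6 ft/s

For a rectangular channel the momentum equation gives q² = ½·g·y₁·y₂·(y₁ + y₂) = ½×32.2×2.99×16.5×19.5 = 15481.
q = √15481 = 124 ft²/s.
V₁ = q/y₁ = 124/2.99 = 41.6 ft/s.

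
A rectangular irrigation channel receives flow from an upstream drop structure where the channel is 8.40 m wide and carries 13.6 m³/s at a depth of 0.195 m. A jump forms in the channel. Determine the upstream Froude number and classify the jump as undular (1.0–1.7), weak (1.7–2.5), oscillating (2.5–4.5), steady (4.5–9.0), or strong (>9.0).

Fr₁ = 6.00; steady jump

q = Q/b = 13.6/8.40 = 1.62 m²/s; V₁ = q/y₁ = 8.30 m/s. Fr₁ = V₁/√(g·y₁) = 6.00.
Fr₁ = 6.00 lies in the steady range.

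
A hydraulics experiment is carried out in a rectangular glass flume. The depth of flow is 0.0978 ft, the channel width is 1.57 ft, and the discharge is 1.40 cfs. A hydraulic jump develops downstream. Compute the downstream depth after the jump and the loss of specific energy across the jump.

y₂ = 0.663 ft; ΔE = 0.697 ft

q = Q/b = 1.40/1.57 = 0.892 ft²/s; V₁ = q/y₁ = 9.12 ft/s. Fr₁ = V₁/√(g·y₁) = 5.14.
By Bélanger, y₂/y₁ = ½[√(1 + 8Fr₁²) − 1] = ½[√212.2 − 1] = 6.78.
y₂ = 6.78 × 0.0978 = 0.663 ft.
Head loss: ΔE = (y₂ − y₁)³/(4y₁y₂) = (0.663 − 0.0978)³/(4×0.0978×0.663) = 0.181/0.260 = 0.697 ft.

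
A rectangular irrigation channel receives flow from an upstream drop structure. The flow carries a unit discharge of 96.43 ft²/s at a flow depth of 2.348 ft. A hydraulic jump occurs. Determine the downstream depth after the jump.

y₂ = 14.55 ft

V₁ = q/y₁ = 96.43/2.348 = 41.07 ft/s. Fr₁ = V₁/√(g·y₁) = 41.07/√(32.2×2.348) = 4.723.
From the momentum equation for a rectangular channel, y₂/y₁ = ½[√(1 + 8Fr₁²) − 1] = ½[√179.47 − 1] = 6.198.
y₂ = 6.198 × 2.348 = 14.55 ft.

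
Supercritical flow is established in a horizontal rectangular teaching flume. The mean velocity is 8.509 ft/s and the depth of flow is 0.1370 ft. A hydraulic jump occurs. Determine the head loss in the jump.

Fr₁ = V₁/√(g·y₁) = 8.509/√(32.2×0.1370) = 4.051.
From the momentum equation for a rectangular channel, y₂/y₁ = ½[√(1 + 8Fr₁²) − 1] = ½[√132.30 − 1] = 5.251.
y₂ = 5.251 × 0.1370 = 0.7194 ft.
q = V₁·y₁ = 8.509 × 0.1370 = 1.166 ft²/s. V₂ = q/y₂ = 1.166/0.7194 = 1.620 ft/s. E₁ = y₁ + V₁²/2g = 1.261 ft; E₂ = y₂ + V₂²/2g = 0.7602 ft. ΔE = E₁ − E₂ = 0.5011 ft.

ΔE = 0.5011 ft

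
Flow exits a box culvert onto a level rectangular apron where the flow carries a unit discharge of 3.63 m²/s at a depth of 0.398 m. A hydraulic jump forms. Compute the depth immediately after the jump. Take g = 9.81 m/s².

y₂ = 2.41 m

V₁ = q/y₁ = 3.63/0.398 = 9.12 m/s. Fr₁ = V₁/√(g·y₁) = 9.12/√(9.81×0.398) = 4.62.
From the momentum equation for a rectangular channel, y₂/y₁ = ½[√(1 + 8Fr₁²) − 1] = ½[√171.4 − 1] = 6.05.
y₂ = 6.05 × 0.398 = 2.41 m.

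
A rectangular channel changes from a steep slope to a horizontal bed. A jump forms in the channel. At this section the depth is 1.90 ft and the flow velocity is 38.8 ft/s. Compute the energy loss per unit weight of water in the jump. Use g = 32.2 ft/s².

ΔE = 12.3 ft

Fr₁ = V₁/√(g·y₁) = 38.8/√(32.2×1.90) = 4.96.
Bélanger equation: y₂/y₁ = ½[√(1 + 8Fr₁²) − 1] = ½[√197.9 − 1] = 6.53.
y₂ = 6.53 × 1.90 = 12.4 ft.
Head loss: ΔE = (y₂ − y₁)³/(4y₁y₂) = (12.4 − 1.90)³/(4×1.90×12.4) = 1162/94.3 = 12.3 ft.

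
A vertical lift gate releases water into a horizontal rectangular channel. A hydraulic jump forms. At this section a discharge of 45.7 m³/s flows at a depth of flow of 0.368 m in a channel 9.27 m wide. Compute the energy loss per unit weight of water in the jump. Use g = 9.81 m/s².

ΔE = 5.92 m

q = Q/b = 45.7/9.27 = 4.93 m²/s; V₁ = q/y₁ = 13.4 m/s. Fr₁ = V₁/√(g·y₁) = 7.05.
From the momentum equation for a rectangular channel, y₂/y₁ = ½[√(1 + 8Fr₁²) − 1] = ½[√398.7 − 1] = 9.48.
y₂ = 9.48 × 0.368 = 3.49 m.
Head loss: ΔE = (y₂ − y₁)³/(4y₁y₂) = (3.49 − 0.368)³/(4×0.368×3.49) = 30.4/5.14 = 5.92 m.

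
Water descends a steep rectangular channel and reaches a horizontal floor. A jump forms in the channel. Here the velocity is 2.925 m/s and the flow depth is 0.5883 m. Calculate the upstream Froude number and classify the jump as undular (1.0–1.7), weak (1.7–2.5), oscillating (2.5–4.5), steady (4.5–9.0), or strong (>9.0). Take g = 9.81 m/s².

Fr₁ = V₁/√(g·y₁) = 2.925/√(9.81×0.5883) = 1.218.
Fr₁ = 1.218 lies in the undular range.

Fr₁ = 1.218; undular jump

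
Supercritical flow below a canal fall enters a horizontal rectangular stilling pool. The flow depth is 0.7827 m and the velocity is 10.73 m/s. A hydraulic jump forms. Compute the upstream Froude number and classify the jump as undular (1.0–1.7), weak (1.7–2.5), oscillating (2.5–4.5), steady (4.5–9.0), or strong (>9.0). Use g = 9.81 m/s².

Fr₁ = V₁/√(g·y₁) = 10.73/√(9.81×0.7827) = 3.872.
Fr₁ = 3.872 lies in the oscillating range.

Fr₁ = 3.872; oscillating jump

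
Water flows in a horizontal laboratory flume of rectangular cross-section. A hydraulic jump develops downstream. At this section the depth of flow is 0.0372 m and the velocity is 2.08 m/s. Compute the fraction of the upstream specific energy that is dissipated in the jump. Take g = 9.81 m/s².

ΔE/E₁ = 0.321 (32.1%)

Fr₁ = V₁/√(g·y₁) = 2.08/√(9.81×0.0372) = 3.44.
Sequent-depth ratio: y₂/y₁ = ½[√(1 + 8Fr₁²) − 1] = ½[√95.84 − 1] = 4.39.
y₂ = 4.39 × 0.0372 = 0.163 m.
E₁ = y₁ + V₁²/2g = 0.258 m. ΔE = (y₂ − y₁)³/(4y₁y₂) = 0.0828 m. ΔE/E₁ = 0.0828/0.258 = 0.321.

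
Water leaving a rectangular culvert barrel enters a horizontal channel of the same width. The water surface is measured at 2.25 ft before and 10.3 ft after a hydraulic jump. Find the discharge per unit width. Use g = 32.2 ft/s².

q = 68.4 ft²/s

For a rectangular channel the momentum equation gives q² = ½·g·y₁·y₂·(y₁ + y₂) = ½×32.2×2.25×10.3×12.6 = 4683.
q = √4683 = 68.4 ft²/s.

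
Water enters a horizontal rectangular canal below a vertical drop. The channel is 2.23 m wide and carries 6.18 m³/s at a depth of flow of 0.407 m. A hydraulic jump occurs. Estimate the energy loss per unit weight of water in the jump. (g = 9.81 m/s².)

q = Q/b = 6.18/2.23 = 2.77 m²/s; V₁ = q/y₁ = 6.81 m/s. Fr₁ = V₁/√(g·y₁) = 3.41.
Sequent-depth ratio: y₂/y₁ = ½[√(1 + 8Fr₁²) − 1] = ½[√93.90 − 1] = 4.35.
y₂ = 4.35 × 0.407 = 1.77 m.
Head loss: ΔE = (y₂ − y₁)³/(4y₁y₂) = (1.77 − 0.407)³/(4×0.407×1.77) = 2.52/2.88 = 0.876 m.

ΔE = 0.876 m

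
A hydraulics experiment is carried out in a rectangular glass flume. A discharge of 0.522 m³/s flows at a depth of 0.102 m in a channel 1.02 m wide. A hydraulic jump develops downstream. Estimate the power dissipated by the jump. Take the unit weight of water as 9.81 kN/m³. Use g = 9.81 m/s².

P = 3.49 kW

q = Q/b = 0.522/1.02 = 0.512 m²/s; V₁ = q/y₁ = 5.02 m/s. Fr₁ = V₁/√(g·y₁) = 5.02.
By Bélanger, y₂/y₁ = ½[√(1 + 8Fr₁²) − 1] = ½[√202.3 − 1] = 6.61.
y₂ = 6.61 × 0.102 = 0.674 m.
V₂ = q/y₂ = 0.512/0.674 = 0.759 m/s. E₁ = y₁ + V₁²/2g = 1.39 m; E₂ = y₂ + V₂²/2g = 0.704 m. ΔE = E₁ − E₂ = 0.681 m.
P = γ·Q·ΔE = 9.81 × 0.522 × 0.681 = 3.49 kW.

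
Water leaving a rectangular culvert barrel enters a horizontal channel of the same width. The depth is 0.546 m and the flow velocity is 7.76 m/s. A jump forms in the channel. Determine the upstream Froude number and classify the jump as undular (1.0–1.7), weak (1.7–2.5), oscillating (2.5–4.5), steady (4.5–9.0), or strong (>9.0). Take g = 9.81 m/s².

Fr₁ = V₁/√(g·y₁) = 7.76/√(9.81×0.546) = 3.35.
Fr₁ = 3.35 lies in the oscillating range.

Fr₁ = 3.35; oscillating jump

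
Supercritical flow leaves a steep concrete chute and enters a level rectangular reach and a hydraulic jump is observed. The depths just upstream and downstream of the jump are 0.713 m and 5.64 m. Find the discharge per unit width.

q = 11.2 m²/s

For a rectangular channel the momentum equation gives q² = ½·g·y₁·y₂·(y₁ + y₂) = ½×9.81×0.713×5.64×6.35 = 125.
q = √125 = 11.2 m²/s.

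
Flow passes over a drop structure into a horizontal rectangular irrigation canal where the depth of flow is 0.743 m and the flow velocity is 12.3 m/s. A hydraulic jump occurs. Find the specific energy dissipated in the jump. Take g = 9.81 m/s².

Fr₁ = V₁/√(g·y₁) = 12.3/√(9.81×0.743) = 4.56.
By Bélanger, y₂/y₁ = ½[√(1 + 8Fr₁²) − 1] = ½[√167.1 − 1] = 5.96.
y₂ = 5.96 × 0.743 = 4.43 m.
q = V₁·y₁ = 12.3 × 0.743 = 9.14 m²/s. V₂ = q/y₂ = 9.14/4.43 = 2.06 m/s. E₁ = y₁ + V₁²/2g = 8.45 m; E₂ = y₂ + V₂²/2g = 4.65 m. ΔE = E₁ − E₂ = 3.81 m.

ΔE = 3.81 m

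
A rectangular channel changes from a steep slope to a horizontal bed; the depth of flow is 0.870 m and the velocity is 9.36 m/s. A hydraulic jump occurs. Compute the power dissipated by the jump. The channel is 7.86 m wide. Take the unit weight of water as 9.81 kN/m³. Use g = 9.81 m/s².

Fr₁ = V₁/√(g·y₁) = 9.36/√(9.81×0.870) = 3.20.
Sequent-depth ratio: y₂/y₁ = ½[√(1 + 8Fr₁²) − 1] = ½[√83.12 − 1] = 4.06.
y₂ = 4.06 × 0.870 = 3.53 m.
Head loss: ΔE = (y₂ − y₁)³/(4y₁y₂) = (3.53 − 0.870)³/(4×0.870×3.53) = 18.8/12.3 = 1.53 m.
q = V₁·y₁ = 9.36 × 0.870 = 8.14 m²/s. Q = q·b = 8.14 × 7.86 = 64.0 m³/s. P = γ·Q·ΔE = 9.81 × 64.0 × 1.53 = 963 kW.

P = 963 kW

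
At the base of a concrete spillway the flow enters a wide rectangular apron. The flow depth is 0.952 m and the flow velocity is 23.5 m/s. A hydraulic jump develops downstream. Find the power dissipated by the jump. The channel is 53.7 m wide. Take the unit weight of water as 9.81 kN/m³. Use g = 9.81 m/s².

P = 223340 kW

Fr₁ = V₁/√(g·y₁) = 23.5/√(9.81×0.952) = 7.69.
Bélanger equation: y₂/y₁ = ½[√(1 + 8Fr₁²) − 1] = ½[√474.1 − 1] = 10.4.
y₂ = 10.4 × 0.952 = 9.89 m.
Head loss: ΔE = (y₂ − y₁)³/(4y₁y₂) = (9.89 − 0.952)³/(4×0.952×9.89) = 714/37.7 = 19.0 m.
q = V₁·y₁ = 23.5 × 0.952 = 22.4 m²/s. Q = q·b = 22.4 × 53.7 = 1201 m³/s. P = γ·Q·ΔE = 9.81 × 1201 × 19.0 = 223340 kW.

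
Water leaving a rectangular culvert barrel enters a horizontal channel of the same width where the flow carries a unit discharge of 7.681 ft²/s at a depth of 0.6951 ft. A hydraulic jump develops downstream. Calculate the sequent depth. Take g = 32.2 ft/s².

y₂ = 1.975 ft

V₁ = q/y₁ = 7.681/0.6951 = 11.05 ft/s. Fr₁ = V₁/√(g·y₁) = 11.05/√(32.2×0.6951) = 2.336.
From the momentum equation for a rectangular channel, y₂/y₁ = ½[√(1 + 8Fr₁²) − 1] = ½[√44.644 − 1] = 2.841.
y₂ = 2.841 × 0.6951 = 1.975 ft.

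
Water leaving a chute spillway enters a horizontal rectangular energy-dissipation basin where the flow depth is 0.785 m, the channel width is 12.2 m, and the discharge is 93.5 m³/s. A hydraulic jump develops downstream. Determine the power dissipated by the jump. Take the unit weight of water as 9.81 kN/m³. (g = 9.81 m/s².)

q = Q/b = 93.5/12.2 = 7.66 m²/s; V₁ = q/y₁ = 9.76 m/s. Fr₁ = V₁/√(g·y₁) = 3.52.
Bélanger equation: y₂/y₁ = ½[√(1 + 8Fr₁²) − 1] = ½[√100.0 − 1] = 4.50.
y₂ = 4.50 × 0.785 = 3.53 m.
V₂ = q/y₂ = 7.66/3.53 = 2.17 m/s. E₁ = y₁ + V₁²/2g = 5.64 m; E₂ = y₂ + V₂²/2g = 3.77 m. ΔE = E₁ − E₂ = 1.87 m.
P = γ·Q·ΔE = 9.81 × 93.5 × 1.87 = 1716 kW.

P = 1716 kW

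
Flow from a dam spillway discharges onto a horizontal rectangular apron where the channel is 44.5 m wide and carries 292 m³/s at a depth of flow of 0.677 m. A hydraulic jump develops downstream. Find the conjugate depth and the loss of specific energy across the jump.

y₂ = 3.28 m; ΔE = 1.98 m

q = Q/b = 292/44.5 = 6.56 m²/s; V₁ = q/y₁ = 9.69 m/s. Fr₁ = V₁/√(g·y₁) = 3.76.
Conjugate-depth relation: y₂/y₁ = ½[√(1 + 8Fr₁²) − 1] = ½[√114.2 − 1] = 4.84.
y₂ = 4.84 × 0.677 = 3.28 m.
V₂ = q/y₂ = 6.56/3.28 = 2.00 m/s. E₁ = y₁ + V₁²/2g = 5.47 m; E₂ = y₂ + V₂²/2g = 3.48 m. ΔE = E₁ − E₂ = 1.98 m.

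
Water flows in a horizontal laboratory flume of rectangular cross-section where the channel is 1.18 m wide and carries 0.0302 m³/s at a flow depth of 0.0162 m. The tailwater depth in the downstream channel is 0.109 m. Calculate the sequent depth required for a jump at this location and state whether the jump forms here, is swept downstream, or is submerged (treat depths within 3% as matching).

q = Q/b = 0.0302/1.18 = 0.0256 m²/s; V₁ = q/y₁ = 1.58 m/s. Fr₁ = V₁/√(g·y₁) = 3.96.
From the momentum equation for a rectangular channel, y₂/y₁ = ½[√(1 + 8Fr₁²) − 1] = ½[√126.6 − 1] = 5.13.
y₂ = 5.13 × 0.0162 = 0.0831 m.
Tailwater y_tw = 0.109 m: y_tw > y₂, so the jump is submerged.

y₂ = 0.0831 m; the jump is submerged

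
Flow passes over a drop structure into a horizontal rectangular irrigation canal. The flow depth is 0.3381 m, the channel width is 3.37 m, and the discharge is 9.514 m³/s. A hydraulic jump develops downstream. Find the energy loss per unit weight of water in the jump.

ΔE = 1.763 m

q = Q/b = 9.514/3.37 = 2.823 m²/s; V₁ = q/y₁ = 8.350 m/s. Fr₁ = V₁/√(g·y₁) = 4.585.
By Bélanger, y₂/y₁ = ½[√(1 + 8Fr₁²) − 1] = ½[√169.17 − 1] = 6.003.
y₂ = 6.003 × 0.3381 = 2.030 m.
Head loss: ΔE = (y₂ − y₁)³/(4y₁y₂) = (2.030 − 0.3381)³/(4×0.3381×2.030) = 4.841/2.745 = 1.763 m.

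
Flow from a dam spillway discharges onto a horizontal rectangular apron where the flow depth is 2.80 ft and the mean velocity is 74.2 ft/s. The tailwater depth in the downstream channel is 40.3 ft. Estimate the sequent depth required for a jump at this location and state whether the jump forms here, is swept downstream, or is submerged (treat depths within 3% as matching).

Fr₁ = V₁/√(g·y₁) = 74.2/√(32.2×2.80) = 7.81.
Conjugate-depth relation: y₂/y₁ = ½[√(1 + 8Fr₁²) − 1] = ½[√489.5 − 1] = 10.6.
y₂ = 10.6 × 2.80 = 29.6 ft.
Tailwater y_tw = 40.3 ft: y_tw > y₂, so the jump is submerged.

y₂ = 29.6 ft; the jump is submerged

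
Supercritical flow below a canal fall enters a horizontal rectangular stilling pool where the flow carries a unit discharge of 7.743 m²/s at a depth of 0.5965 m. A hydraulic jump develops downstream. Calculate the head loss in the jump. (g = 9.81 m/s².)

ΔE = 4.776 m

V₁ = q/y₁ = 7.743/0.5965 = 12.98 m/s. Fr₁ = V₁/√(g·y₁) = 12.98/√(9.81×0.5965) = 5.366.
Conjugate-depth relation: y₂/y₁ = ½[√(1 + 8Fr₁²) − 1] = ½[√231.36 − 1] = 7.105.
y₂ = 7.105 × 0.5965 = 4.238 m.
Head loss: ΔE = (y₂ − y₁)³/(4y₁y₂) = (4.238 − 0.5965)³/(4×0.5965×4.238) = 48.30/10.11 = 4.776 m.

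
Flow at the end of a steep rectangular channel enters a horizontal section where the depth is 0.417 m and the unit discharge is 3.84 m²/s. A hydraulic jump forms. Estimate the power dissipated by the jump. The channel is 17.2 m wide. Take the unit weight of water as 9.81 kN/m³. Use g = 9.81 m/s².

P = 1382 kW

V₁ = q/y₁ = 3.84/0.417 = 9.21 m/s. Fr₁ = V₁/√(g·y₁) = 9.21/√(9.81×0.417) = 4.55.
Sequent-depth ratio: y₂/y₁ = ½[√(1 + 8Fr₁²) − 1] = ½[√166.8 − 1] = 5.96.
y₂ = 5.96 × 0.417 = 2.48 m.
Head loss: ΔE = (y₂ − y₁)³/(4y₁y₂) = (2.48 − 0.417)³/(4×0.417×2.48) = 8.84/4.14 = 2.13 m.
Q = q·b = 3.84 × 17.2 = 66.0 m³/s. P = γ·Q·ΔE = 9.81 × 66.0 × 2.13 = 1382 kW.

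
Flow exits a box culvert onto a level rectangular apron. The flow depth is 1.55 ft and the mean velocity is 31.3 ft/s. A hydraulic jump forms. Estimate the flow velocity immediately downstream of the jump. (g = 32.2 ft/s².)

Fr₁ = V₁/√(g·y₁) = 31.3/√(32.2×1.55) = 4.43.
Conjugate-depth relation: y₂/y₁ = ½[√(1 + 8Fr₁²) − 1] = ½[√158.0 − 1] = 5.79.
y₂ = 5.79 × 1.55 = 8.97 ft.
q = V₁·y₁ = 31.3 × 1.55 = 48.5 ft²/s.
V₂ = q/y₂ = 48.5/8.97 = 5.41 ft/s.

V₂ = 5.41 ft/s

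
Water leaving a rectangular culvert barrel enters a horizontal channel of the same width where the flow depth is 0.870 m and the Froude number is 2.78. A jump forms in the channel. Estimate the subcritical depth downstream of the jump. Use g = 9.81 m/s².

Fr₁ = 2.78 (given).
Conjugate-depth relation: y₂/y₁ = ½[√(1 + 8Fr₁²) − 1] = ½[√62.83 − 1] = 3.46.
y₂ = 3.46 × 0.870 = 3.01 m.

y₂ = 3.01 m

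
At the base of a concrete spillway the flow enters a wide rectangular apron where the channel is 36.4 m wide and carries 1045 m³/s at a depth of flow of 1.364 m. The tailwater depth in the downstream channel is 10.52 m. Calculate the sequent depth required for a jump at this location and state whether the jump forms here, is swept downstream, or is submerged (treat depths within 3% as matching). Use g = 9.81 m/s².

q = Q/b = 1045/36.4 = 28.71 m²/s; V₁ = q/y₁ = 21.05 m/s. Fr₁ = V₁/√(g·y₁) = 5.754.
From the momentum equation for a rectangular channel, y₂/y₁ = ½[√(1 + 8Fr₁²) − 1] = ½[√265.85 − 1] = 7.653.
y₂ = 7.653 × 1.364 = 10.44 m.
Tailwater y_tw = 10.52 m: y_tw ≈ y₂, so the jump forms here.

y₂ = 10.44 m; the jump forms here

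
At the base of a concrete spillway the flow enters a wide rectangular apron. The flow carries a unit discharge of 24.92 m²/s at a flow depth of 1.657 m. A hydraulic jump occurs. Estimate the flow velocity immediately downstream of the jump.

V₂ = 3.134 m/s

V₁ = q/y₁ = 24.92/1.657 = 15.04 m/s. Fr₁ = V₁/√(g·y₁) = 15.04/√(9.81×1.657) = 3.730.
From the momentum equation for a rectangular channel, y₂/y₁ = ½[√(1 + 8Fr₁²) − 1] = ½[√112.31 − 1] = 4.799.
y₂ = 4.799 × 1.657 = 7.952 m.
V₂ = q/y₂ = 24.92/7.952 = 3.134 m/s.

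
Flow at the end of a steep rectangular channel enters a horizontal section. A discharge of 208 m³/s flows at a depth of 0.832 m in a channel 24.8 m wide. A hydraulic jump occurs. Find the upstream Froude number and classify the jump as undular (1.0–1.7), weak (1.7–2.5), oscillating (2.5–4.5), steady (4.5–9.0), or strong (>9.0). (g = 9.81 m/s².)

q = Q/b = 208/24.8 = 8.39 m²/s; V₁ = q/y₁ = 10.1 m/s. Fr₁ = V₁/√(g·y₁) = 3.53.
Fr₁ = 3.53 lies in the oscillating range.

Fr₁ = 3.53; oscillating jump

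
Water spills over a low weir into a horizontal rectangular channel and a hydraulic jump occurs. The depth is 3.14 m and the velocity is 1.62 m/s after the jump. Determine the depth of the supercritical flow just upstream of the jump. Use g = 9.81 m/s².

y₁ = 0.466 m

Fr₂ = V₂/√(g·y₂) = 1.62/√(9.81×3.14) = 0.292.
The Bélanger relation is symmetric: y₁/y₂ = ½[√(1 + 8Fr₂²) − 1] = ½[√1.682 − 1] = 0.148.
y₁ = 0.148 × 3.14 = 0.466 m.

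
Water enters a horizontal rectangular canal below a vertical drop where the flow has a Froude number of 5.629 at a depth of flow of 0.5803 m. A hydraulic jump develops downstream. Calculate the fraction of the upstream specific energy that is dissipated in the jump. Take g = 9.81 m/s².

Fr₁ = 5.629 (given).
From the momentum equation for a rectangular channel, y₂/y₁ = ½[√(1 + 8Fr₁²) − 1] = ½[√254.49 − 1] = 7.476.
y₂ = 7.476 × 0.5803 = 4.338 m.
E₁ = y₁(1 + Fr₁²/2) = 0.5803×(1 + 5.629²/2) = 9.774 m. ΔE = (y₂ − y₁)³/(4y₁y₂) = 5.271 m. ΔE/E₁ = 5.271/9.774 = 0.539.

ΔE/E₁ = 0.539 (53.9%)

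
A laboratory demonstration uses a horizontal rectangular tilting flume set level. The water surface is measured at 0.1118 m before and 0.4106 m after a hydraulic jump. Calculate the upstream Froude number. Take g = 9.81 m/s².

For a rectangular channel the momentum equation gives q² = ½·g·y₁·y₂·(y₁ + y₂) = ½×9.81×0.1118×0.4106×0.5224 = 0.1176.
q = √0.1176 = 0.3430 m²/s.
V₁ = q/y₁ = 3.068 m/s; Fr₁ = V₁/√(g·y₁) = 2.929.

Fr₁ = 2.929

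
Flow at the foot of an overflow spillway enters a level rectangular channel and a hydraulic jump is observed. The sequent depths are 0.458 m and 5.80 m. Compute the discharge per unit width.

For a rectangular channel the momentum equation gives q² = ½·g·y₁·y₂·(y₁ + y₂) = ½×9.81×0.458×5.80×6.26 = 81.5.
q = √81.5 = 9.03 m²/s.

q = 9.03 m²/s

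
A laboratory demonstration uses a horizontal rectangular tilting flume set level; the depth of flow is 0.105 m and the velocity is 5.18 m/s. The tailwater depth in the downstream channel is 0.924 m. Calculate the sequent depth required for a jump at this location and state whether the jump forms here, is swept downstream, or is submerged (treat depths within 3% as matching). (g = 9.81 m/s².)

y₂ = 0.707 m; the jump is submerged

Fr₁ = V₁/√(g·y₁) = 5.18/√(9.81×0.105) = 5.10.
Conjugate-depth relation: y₂/y₁ = ½[√(1 + 8Fr₁²) − 1] = ½[√209.4 − 1] = 6.74.
y₂ = 6.74 × 0.105 = 0.707 m.
Tailwater y_tw = 0.924 m: y_tw > y₂, so the jump is submerged.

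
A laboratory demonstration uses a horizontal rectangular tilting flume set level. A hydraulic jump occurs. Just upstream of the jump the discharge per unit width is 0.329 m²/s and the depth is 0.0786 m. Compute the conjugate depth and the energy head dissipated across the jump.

V₁ = q/y₁ = 0.329/0.0786 = 4.19 m/s. Fr₁ = V₁/√(g·y₁) = 4.19/√(9.81×0.0786) = 4.77.
From the momentum equation for a rectangular channel, y₂/y₁ = ½[√(1 + 8Fr₁²) − 1] = ½[√182.8 − 1] = 6.26.
y₂ = 6.26 × 0.0786 = 0.492 m.
V₂ = q/y₂ = 0.329/0.492 = 0.669 m/s. E₁ = y₁ + V₁²/2g = 0.972 m; E₂ = y₂ + V₂²/2g = 0.515 m. ΔE = E₁ − E₂ = 0.457 m.

y₂ = 0.492 m; ΔE = 0.457 m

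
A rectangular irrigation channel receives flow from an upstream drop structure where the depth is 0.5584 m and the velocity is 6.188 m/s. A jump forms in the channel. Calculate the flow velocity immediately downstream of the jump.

V₂ = 1.891 m/s

Fr₁ = V₁/√(g·y₁) = 6.188/√(9.81×0.5584) = 2.644.
Conjugate-depth relation: y₂/y₁ = ½[√(1 + 8Fr₁²) − 1] = ½[√56.921 − 1] = 3.272.
y₂ = 3.272 × 0.5584 = 1.827 m.
q = V₁·y₁ = 6.188 × 0.5584 = 3.455 m²/s.
V₂ = q/y₂ = 3.455/1.827 = 1.891 m/s.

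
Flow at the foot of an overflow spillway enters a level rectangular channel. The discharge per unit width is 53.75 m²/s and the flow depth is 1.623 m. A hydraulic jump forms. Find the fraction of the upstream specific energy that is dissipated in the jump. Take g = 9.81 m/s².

ΔE/E₁ = 0.675 (67.5%)

V₁ = q/y₁ = 53.75/1.623 = 33.12 m/s. Fr₁ = V₁/√(g·y₁) = 33.12/√(9.81×1.623) = 8.300.
Bélanger equation: y₂/y₁ = ½[√(1 + 8Fr₁²) − 1] = ½[√552.09 − 1] = 11.25.
y₂ = 11.25 × 1.623 = 18.26 m.
E₁ = y₁ + V₁²/2g = 57.52 m. ΔE = (y₂ − y₁)³/(4y₁y₂) = 38.83 m. ΔE/E₁ = 38.83/57.52 = 0.675.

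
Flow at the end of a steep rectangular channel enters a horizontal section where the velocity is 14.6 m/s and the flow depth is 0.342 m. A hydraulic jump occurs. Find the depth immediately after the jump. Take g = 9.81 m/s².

Fr₁ = V₁/√(g·y₁) = 14.6/√(9.81×0.342) = 7.97.
By Bélanger, y₂/y₁ = ½[√(1 + 8Fr₁²) − 1] = ½[√509.3 − 1] = 10.8.
y₂ = 10.8 × 0.342 = 3.69 m.

y₂ = 3.69 m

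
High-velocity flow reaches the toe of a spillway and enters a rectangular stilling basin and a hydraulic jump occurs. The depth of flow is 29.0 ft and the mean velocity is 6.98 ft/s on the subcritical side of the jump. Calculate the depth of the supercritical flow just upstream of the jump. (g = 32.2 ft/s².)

Fr₂ = V₂/√(g·y₂) = 6.98/√(32.2×29.0) = 0.228.
Applying the sequent-depth relation in reverse, y₁/y₂ = ½[√(1 + 8Fr₂²) − 1] = ½[√1.417 − 1] = 0.0953.
y₁ = 0.0953 × 29.0 = 2.76 ft.

y₁ = 2.76 ft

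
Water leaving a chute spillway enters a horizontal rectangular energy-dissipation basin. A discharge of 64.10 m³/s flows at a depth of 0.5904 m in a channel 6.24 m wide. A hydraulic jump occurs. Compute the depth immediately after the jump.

q = Q/b = 64.10/6.24 = 10.27 m²/s; V₁ = q/y₁ = 17.40 m/s. Fr₁ = V₁/√(g·y₁) = 7.230.
From the momentum equation for a rectangular channel, y₂/y₁ = ½[√(1 + 8Fr₁²) − 1] = ½[√419.15 − 1] = 9.737.
y₂ = 9.737 × 0.5904 = 5.748 m.

y₂ = 5.748 m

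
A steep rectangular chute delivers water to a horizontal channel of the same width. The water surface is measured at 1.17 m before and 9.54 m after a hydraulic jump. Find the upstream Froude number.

For a rectangular channel the momentum equation gives q² = ½·g·y₁·y₂·(y₁ + y₂) = ½×9.81×1.17×9.54×10.7 = 586.
q = √586 = 24.2 m²/s.
V₁ = q/y₁ = 20.7 m/s; Fr₁ = V₁/√(g·y₁) = 6.11.

Fr₁ = 6.11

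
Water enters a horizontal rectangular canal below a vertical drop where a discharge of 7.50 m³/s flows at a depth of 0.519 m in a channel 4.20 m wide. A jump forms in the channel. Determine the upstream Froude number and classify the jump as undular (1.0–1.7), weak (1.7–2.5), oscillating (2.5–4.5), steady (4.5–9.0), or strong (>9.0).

Fr₁ = 1.52; undular jump

q = Q/b = 7.50/4.20 = 1.79 m²/s; V₁ = q/y₁ = 3.44 m/s. Fr₁ = V₁/√(g·y₁) = 1.52.
Fr₁ = 1.52 lies in the undular range.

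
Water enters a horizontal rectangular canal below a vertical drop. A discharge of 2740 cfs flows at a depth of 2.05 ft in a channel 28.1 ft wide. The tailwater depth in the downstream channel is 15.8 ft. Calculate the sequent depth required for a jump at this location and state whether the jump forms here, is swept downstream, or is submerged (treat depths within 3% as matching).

y₂ = 16.0 ft; the jump forms here

q = Q/b = 2740/28.1 = 97.5 ft²/s; V₁ = q/y₁ = 47.6 ft/s. Fr₁ = V₁/√(g·y₁) = 5.85.
From the momentum equation for a rectangular channel, y₂/y₁ = ½[√(1 + 8Fr₁²) − 1] = ½[√275.2 − 1] = 7.79.
y₂ = 7.79 × 2.05 = 16.0 ft.
Tailwater y_tw = 15.8 ft: y_tw ≈ y₂, so the jump forms here.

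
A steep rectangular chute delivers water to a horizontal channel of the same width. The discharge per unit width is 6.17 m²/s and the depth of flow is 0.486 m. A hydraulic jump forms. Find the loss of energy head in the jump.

ΔE = 4.80 m

V₁ = q/y₁ = 6.17/0.486 = 12.7 m/s. Fr₁ = V₁/√(g·y₁) = 12.7/√(9.81×0.486) = 5.81.
From the momentum equation for a rectangular channel, y₂/y₁ = ½[√(1 + 8Fr₁²) − 1] = ½[√271.4 − 1] = 7.74.
y₂ = 7.74 × 0.486 = 3.76 m.
V₂ = q/y₂ = 6.17/3.76 = 1.64 m/s. E₁ = y₁ + V₁²/2g = 8.70 m; E₂ = y₂ + V₂²/2g = 3.90 m. ΔE = E₁ − E₂ = 4.80 m.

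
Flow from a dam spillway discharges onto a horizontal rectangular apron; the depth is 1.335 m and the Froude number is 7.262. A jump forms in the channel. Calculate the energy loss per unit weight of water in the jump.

ΔE = 23.11 m

Fr₁ = 7.262 (given).
Bélanger equation: y₂/y₁ = ½[√(1 + 8Fr₁²) − 1] = ½[√422.89 − 1] = 9.782.
y₂ = 9.782 × 1.335 = 13.06 m.
Head loss: ΔE = (y₂ − y₁)³/(4y₁y₂) = (13.06 − 1.335)³/(4×1.335×13.06) = 1612/69.74 = 23.11 m.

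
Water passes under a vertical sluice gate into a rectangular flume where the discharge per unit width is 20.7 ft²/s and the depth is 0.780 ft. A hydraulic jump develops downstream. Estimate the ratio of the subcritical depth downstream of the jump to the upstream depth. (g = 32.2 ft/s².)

V₁ = q/y₁ = 20.7/0.780 = 26.5 ft/s. Fr₁ = V₁/√(g·y₁) = 26.5/√(32.2×0.780) = 5.30.
Bélanger equation: y₂/y₁ = ½[√(1 + 8Fr₁²) − 1] = ½[√225.3 − 1] = 7.01.

y₂/y₁ = 7.01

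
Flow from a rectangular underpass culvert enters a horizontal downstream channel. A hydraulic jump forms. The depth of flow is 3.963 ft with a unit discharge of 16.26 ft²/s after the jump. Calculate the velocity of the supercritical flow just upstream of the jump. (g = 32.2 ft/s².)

V₁ = 18.92 ft/s

V₂ = q/y₂ = 16.26/3.963 = 4.103 ft/s; Fr₂ = V₂/√(g·y₂) = 0.3632.
Since the conjugate-depth ratio holds either way, y₁/y₂ = ½[√(1 + 8Fr₂²) − 1] = ½[√2.0554 − 1] = 0.2168.
y₁ = 0.2168 × 3.963 = 0.8593 ft.
V₁ = q/y₁ = 16.26/0.8593 = 18.92 ft/s.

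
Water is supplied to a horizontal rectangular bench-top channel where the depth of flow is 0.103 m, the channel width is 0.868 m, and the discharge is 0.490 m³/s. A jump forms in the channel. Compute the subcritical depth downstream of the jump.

y₂ = 0.744 m

q = Q/b = 0.490/0.868 = 0.565 m²/s; V₁ = q/y₁ = 5.48 m/s. Fr₁ = V₁/√(g·y₁) = 5.45.
From the momentum equation for a rectangular channel, y₂/y₁ = ½[√(1 + 8Fr₁²) − 1] = ½[√238.8 − 1] = 7.23.
y₂ = 7.23 × 0.103 = 0.744 m.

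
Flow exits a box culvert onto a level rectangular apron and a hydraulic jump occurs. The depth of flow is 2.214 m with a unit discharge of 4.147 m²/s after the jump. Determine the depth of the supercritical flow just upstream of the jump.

V₂ = q/y₂ = 4.147/2.214 = 1.873 m/s; Fr₂ = V₂/√(g·y₂) = 0.4019.
Applying the sequent-depth relation in reverse, y₁/y₂ = ½[√(1 + 8Fr₂²) − 1] = ½[√2.2923 − 1] = 0.2570.
y₁ = 0.2570 × 2.214 = 0.5690 m.

y₁ = 0.5690 m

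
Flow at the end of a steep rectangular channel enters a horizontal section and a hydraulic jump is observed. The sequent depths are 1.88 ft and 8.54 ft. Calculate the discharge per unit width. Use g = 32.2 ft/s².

q = 51.9 ft²/s

For a rectangular channel the momentum equation gives q² = ½·g·y₁·y₂·(y₁ + y₂) = ½×32.2×1.88×8.54×10.4 = 2693.
q = √2693 = 51.9 ft²/s.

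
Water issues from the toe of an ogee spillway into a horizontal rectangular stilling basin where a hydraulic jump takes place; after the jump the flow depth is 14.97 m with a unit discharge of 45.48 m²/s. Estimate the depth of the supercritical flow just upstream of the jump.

y₁ = 1.691 m

V₂ = q/y₂ = 45.48/14.97 = 3.038 m/s; Fr₂ = V₂/√(g·y₂) = 0.2507.
Since the conjugate-depth ratio holds either way, y₁/y₂ = ½[√(1 + 8Fr₂²) − 1] = ½[√1.5028 − 1] = 0.1129.
y₁ = 0.1129 × 14.97 = 1.691 m.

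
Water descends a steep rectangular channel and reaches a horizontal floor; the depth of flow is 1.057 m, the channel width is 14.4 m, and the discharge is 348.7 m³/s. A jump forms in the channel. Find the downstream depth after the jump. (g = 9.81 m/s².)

y₂ = 10.12 m

q = Q/b = 348.7/14.4 = 24.22 m²/s; V₁ = q/y₁ = 22.91 m/s. Fr₁ = V₁/√(g·y₁) = 7.114.
Conjugate-depth relation: y₂/y₁ = ½[√(1 + 8Fr₁²) − 1] = ½[√405.93 − 1] = 9.574.
y₂ = 9.574 × 1.057 = 10.12 m.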